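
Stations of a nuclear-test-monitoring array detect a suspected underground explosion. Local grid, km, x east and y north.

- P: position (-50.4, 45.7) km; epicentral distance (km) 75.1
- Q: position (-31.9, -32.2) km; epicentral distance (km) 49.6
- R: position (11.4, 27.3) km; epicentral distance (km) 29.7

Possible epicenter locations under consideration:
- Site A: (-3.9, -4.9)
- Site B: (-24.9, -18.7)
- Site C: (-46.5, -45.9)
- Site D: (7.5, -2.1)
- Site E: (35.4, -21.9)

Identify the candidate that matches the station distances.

Site D

For each candidate, compare |candidate − station| to the reported distance:
Site A: residuals P 6.4, Q 10.5, R 6.0 → max 10.5 km
Site B: residuals P 5.8, Q 34.4, R 28.9 → max 34.4 km
Site C: residuals P 16.6, Q 29.6, R 63.6 → max 63.6 km
Site D: residuals P 0.0, Q 0.0, R 0.0 → max 0.0 km
Site E: residuals P 34.1, Q 18.5, R 25.0 → max 34.1 km
Only Site D has all residuals ≈ 0.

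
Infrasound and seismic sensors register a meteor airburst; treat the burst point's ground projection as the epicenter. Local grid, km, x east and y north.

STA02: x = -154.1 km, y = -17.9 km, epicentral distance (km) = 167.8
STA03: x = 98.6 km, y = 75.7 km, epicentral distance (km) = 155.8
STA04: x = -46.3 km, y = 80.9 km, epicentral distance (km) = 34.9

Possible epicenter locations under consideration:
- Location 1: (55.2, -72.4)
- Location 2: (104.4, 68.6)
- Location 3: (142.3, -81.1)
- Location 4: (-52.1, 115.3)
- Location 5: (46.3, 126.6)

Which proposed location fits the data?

Location 4

For each candidate, compare |candidate − station| to the reported distance:
Location 1: residuals STA02 48.5, STA03 1.5, STA04 149.0 → max 149.0 km
Location 2: residuals STA02 104.8, STA03 146.6, STA04 116.3 → max 146.6 km
Location 3: residuals STA02 135.3, STA03 7.0, STA04 213.7 → max 213.7 km
Location 4: residuals STA02 0.0, STA03 0.0, STA04 0.0 → max 0.0 km
Location 5: residuals STA02 79.3, STA03 82.8, STA04 68.4 → max 82.8 km
Only Location 4 has all residuals ≈ 0.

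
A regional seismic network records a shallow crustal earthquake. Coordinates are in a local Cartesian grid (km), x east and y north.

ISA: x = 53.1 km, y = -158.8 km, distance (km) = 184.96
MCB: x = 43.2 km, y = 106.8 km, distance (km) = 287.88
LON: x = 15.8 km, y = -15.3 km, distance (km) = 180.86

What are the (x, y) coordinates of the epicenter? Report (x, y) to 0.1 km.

(-128.6, -124.2)

Circle about each station: (x − 53.1)² + (y + 158.8)² = 184.96²; (x − 43.2)² + (y − 106.8)² = 287.88²; (x − 15.8)² + (y + 15.3)² = 180.86².
Subtracting the ISA equation from the MCB and LON equations removes the quadratic terms:
-19.8 x + 531.2 y = -63429.26
-74.6 x + 287.0 y = -26053.46
Solving the 2×2 system: x ≈ -128.6, y ≈ -124.2 km.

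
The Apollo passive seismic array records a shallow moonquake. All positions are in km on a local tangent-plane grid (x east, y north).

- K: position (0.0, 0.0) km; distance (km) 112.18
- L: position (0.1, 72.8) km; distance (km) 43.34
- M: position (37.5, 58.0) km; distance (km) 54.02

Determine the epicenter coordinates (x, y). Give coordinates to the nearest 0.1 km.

x ≈ 22.5 km, y ≈ 109.9 km

Circle about each station: x² + y² = 112.18²; (x − 0.1)² + (y − 72.8)² = 43.34²; (x − 37.5)² + (y − 58.0)² = 54.02².
Subtracting the K equation from the L and M equations removes the quadratic terms:
0.2 x + 145.6 y = 16005.85
75.0 x + 116.0 y = 14436.44
Solving the 2×2 system: x ≈ 22.5, y ≈ 109.9 km.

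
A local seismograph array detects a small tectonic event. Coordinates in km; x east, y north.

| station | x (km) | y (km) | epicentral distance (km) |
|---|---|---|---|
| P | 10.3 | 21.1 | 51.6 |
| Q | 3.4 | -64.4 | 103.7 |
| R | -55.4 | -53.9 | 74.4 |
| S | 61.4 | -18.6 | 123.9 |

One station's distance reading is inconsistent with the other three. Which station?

P

Solve using three stations at a time. Using Q, R, S (subtract circle equations pairwise → linear system) gives (x, y) ≈ (-56.2, 20.5).
Distances from that point to each station vs reported:
  P: calculated 66.5 vs reported 51.6 → residual 14.9 km
  Q: calculated 103.7 vs reported 103.7 → residual 0.0 km
  R: calculated 74.4 vs reported 74.4 → residual 0.0 km
  S: calculated 123.9 vs reported 123.9 → residual 0.0 km
Q, R, S are mutually consistent (residuals ≈ 0); P is off by 14.9 km.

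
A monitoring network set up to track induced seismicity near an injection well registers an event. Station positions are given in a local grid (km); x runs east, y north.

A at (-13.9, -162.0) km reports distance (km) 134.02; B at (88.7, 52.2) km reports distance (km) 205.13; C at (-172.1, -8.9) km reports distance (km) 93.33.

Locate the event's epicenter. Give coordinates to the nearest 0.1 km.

Circle about each station: (x + 13.9)² + (y + 162.0)² = 134.02²; (x − 88.7)² + (y − 52.2)² = 205.13²; (x + 172.1)² + (y + 8.9)² = 93.33².
Subtracting pairs of circle equations eliminates x²+y² and gives linear equations (the radical axes):
205.2 x + 428.4 y = -39961.64
-316.4 x + 306.2 y = 12511.28
Solving the 2×2 system: x ≈ -88.7, y ≈ -50.8 km.

-88.7 km east, -50.8 km north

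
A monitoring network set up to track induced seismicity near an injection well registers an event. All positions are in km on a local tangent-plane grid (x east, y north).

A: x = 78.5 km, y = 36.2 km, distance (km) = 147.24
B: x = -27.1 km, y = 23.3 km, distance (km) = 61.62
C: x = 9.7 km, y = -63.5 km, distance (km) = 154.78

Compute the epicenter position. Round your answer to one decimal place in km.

-64.2 km east, 72.5 km north

Circle about each station: (x − 78.5)² + (y − 36.2)² = 147.24²; (x + 27.1)² + (y − 23.3)² = 61.62²; (x − 9.7)² + (y + 63.5)² = 154.78².
Subtracting pairs of circle equations eliminates x²+y² and gives linear equations (the radical axes):
-211.2 x − 25.8 y = 11687.20
-137.6 x − 199.4 y = -5623.58
Solving the 2×2 system: x ≈ -64.2, y ≈ 72.5 km.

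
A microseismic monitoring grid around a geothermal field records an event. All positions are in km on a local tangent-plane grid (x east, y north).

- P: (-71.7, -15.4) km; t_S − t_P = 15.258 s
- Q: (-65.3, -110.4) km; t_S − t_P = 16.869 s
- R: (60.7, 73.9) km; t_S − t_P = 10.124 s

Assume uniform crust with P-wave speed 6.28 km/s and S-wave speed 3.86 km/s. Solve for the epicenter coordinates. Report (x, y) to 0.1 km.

(80.8, -25.5)

Distance from S−P lag: d = Δt · v_P v_S / (v_P − v_S) = Δt · (6.28·3.86)/(6.28−3.86) ≈ 10.0169·Δt.
So d_P = 152.84, d_Q = 168.97, d_R = 101.41 km.
Circle about each station: (x + 71.7)² + (y + 15.4)² = 152.84²; (x + 65.3)² + (y + 110.4)² = 168.97²; (x − 60.7)² + (y − 73.9)² = 101.41².
Subtracting pairs of circle equations eliminates x²+y² and gives linear equations (the radical axes):
12.8 x − 190.0 y = 5883.40
264.8 x + 178.6 y = 16843.73
Solving the 2×2 system: x ≈ 80.8, y ≈ -25.5 km.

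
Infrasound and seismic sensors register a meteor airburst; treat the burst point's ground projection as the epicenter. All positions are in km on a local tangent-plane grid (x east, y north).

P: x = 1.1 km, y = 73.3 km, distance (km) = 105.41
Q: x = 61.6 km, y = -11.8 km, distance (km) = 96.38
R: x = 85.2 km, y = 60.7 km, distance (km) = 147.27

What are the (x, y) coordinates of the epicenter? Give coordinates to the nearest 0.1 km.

Circle about each station: (x − 1.1)² + (y − 73.3)² = 105.41²; (x − 61.6)² + (y + 11.8)² = 96.38²; (x − 85.2)² + (y − 60.7)² = 147.27².
Subtracting pairs of circle equations eliminates x²+y² and gives linear equations (the radical axes):
121.0 x − 170.2 y = 381.86
168.2 x − 25.2 y = -5007.75
Solving the 2×2 system: x ≈ -33.7, y ≈ -26.2 km.

-33.7 km east, -26.2 km north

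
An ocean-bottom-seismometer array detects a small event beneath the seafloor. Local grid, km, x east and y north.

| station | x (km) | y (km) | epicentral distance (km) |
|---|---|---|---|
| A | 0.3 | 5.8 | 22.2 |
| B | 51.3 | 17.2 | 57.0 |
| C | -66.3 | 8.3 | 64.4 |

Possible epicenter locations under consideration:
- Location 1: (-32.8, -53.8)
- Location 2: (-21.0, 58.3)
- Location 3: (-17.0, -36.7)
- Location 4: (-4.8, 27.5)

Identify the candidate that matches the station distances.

Location 4

For each candidate, compare |candidate − station| to the reported distance:
Location 1: residuals A 46.0, B 53.1, C 6.2 → max 53.1 km
Location 2: residuals A 34.5, B 26.2, C 3.1 → max 34.5 km
Location 3: residuals A 23.7, B 30.0, C 2.3 → max 30.0 km
Location 4: residuals A 0.1, B 0.0, C 0.0 → max 0.1 km
Only Location 4 has all residuals ≈ 0.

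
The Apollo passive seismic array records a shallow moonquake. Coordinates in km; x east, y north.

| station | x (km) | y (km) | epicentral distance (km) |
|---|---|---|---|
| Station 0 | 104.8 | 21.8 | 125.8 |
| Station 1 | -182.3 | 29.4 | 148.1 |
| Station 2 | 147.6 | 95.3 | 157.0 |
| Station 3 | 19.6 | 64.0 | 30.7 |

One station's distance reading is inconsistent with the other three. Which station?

Solve using three stations at a time. Using Station 0, Station 2, Station 3 (subtract circle equations pairwise → linear system) gives (x, y) ≈ (-8.3, 76.9).
Distances from that point to each station vs reported:
  Station 0: calculated 125.8 vs reported 125.8 → residual 0.0 km
  Station 1: calculated 180.3 vs reported 148.1 → residual 32.2 km
  Station 2: calculated 157.0 vs reported 157.0 → residual 0.0 km
  Station 3: calculated 30.7 vs reported 30.7 → residual 0.0 km
Station 0, Station 2, Station 3 are mutually consistent (residuals ≈ 0); Station 1 is off by 32.2 km.

Station 1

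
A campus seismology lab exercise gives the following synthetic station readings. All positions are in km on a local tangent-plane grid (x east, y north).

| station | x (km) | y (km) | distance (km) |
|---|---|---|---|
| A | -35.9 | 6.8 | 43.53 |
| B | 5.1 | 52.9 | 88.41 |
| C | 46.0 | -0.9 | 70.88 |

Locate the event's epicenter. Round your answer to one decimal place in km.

x ≈ -17.4 km, y ≈ -32.6 km

Circle about each station: (x + 35.9)² + (y − 6.8)² = 43.53²; (x − 5.1)² + (y − 52.9)² = 88.41²; (x − 46.0)² + (y + 0.9)² = 70.88².
Subtracting the A equation from the B and C equations removes the quadratic terms:
82.0 x + 92.2 y = -4432.10
163.8 x − 15.4 y = -2347.35
Solving the 2×2 system: x ≈ -17.4, y ≈ -32.6 km.
Check against A (with the unrounded x, y): √((x + 35.9)²+(y − 6.8)²) = 43.53 ≈ 43.53 km. ✓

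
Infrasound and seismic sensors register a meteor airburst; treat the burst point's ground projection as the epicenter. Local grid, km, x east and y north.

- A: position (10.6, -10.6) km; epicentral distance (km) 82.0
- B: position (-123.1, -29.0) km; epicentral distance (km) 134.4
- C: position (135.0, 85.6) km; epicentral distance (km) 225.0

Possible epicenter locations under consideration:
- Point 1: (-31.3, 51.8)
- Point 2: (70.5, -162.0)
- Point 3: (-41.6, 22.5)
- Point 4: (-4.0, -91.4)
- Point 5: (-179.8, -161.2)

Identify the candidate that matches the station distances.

Point 4

For each candidate, compare |candidate − station| to the reported distance:
Point 1: residuals A 6.8, B 12.1, C 55.3 → max 55.3 km
Point 2: residuals A 80.8, B 100.5, C 30.9 → max 100.5 km
Point 3: residuals A 20.2, B 38.0, C 37.5 → max 38.0 km
Point 4: residuals A 0.1, B 0.1, C 0.1 → max 0.1 km
Point 5: residuals A 160.8, B 9.4, C 175.0 → max 175.0 km
Only Point 4 has all residuals ≈ 0.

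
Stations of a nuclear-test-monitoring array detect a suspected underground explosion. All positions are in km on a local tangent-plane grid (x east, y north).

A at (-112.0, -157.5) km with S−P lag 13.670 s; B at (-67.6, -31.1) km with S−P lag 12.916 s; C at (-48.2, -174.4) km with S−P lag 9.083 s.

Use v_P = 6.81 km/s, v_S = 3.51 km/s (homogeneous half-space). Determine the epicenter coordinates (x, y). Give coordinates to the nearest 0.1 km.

Distance from S−P lag: d = Δt · v_P v_S / (v_P − v_S) = Δt · (6.81·3.51)/(6.81−3.51) ≈ 7.2434·Δt.
So d_A = 99.02, d_B = 93.56, d_C = 65.79 km.
Circle about each station: (x + 112.0)² + (y + 157.5)² = 99.02²; (x + 67.6)² + (y + 31.1)² = 93.56²; (x + 48.2)² + (y + 174.4)² = 65.79².
Subtracting the A equation from the B and C equations removes the quadratic terms:
88.8 x + 252.8 y = -30761.79
127.6 x − 33.8 y = 864.99
Solving the 2×2 system: x ≈ -23.3, y ≈ -113.5 km.

(-23.3, -113.5)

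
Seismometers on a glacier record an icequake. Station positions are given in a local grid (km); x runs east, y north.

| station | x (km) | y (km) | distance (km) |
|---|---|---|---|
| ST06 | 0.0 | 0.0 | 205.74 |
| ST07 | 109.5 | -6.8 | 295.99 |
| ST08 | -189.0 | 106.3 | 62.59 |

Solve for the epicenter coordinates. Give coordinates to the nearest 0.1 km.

Circle about each station: x² + y² = 205.74²; (x − 109.5)² + (y + 6.8)² = 295.99²; (x + 189.0)² + (y − 106.3)² = 62.59².
Subtracting the ST06 equation from the ST07 and ST08 equations removes the quadratic terms:
219.0 x − 13.6 y = -33244.64
-378.0 x + 212.6 y = 85432.13
Solving the 2×2 system: x ≈ -142.6, y ≈ 148.3 km.
Check against ST06 (with the unrounded x, y): √(x²+y²) = 205.74 ≈ 205.74 km. ✓

x ≈ -142.6 km, y ≈ 148.3 km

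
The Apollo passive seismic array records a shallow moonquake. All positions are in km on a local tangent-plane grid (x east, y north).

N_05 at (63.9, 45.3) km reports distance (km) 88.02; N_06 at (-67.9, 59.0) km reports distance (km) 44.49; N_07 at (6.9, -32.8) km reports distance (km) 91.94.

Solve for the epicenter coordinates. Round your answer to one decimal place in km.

(-23.7, 53.9)

Circle about each station: (x − 63.9)² + (y − 45.3)² = 88.02²; (x + 67.9)² + (y − 59.0)² = 44.49²; (x − 6.9)² + (y + 32.8)² = 91.94².
Subtracting the N_05 equation from the N_06 and N_07 equations removes the quadratic terms:
-263.6 x + 27.4 y = 7724.27
-114.0 x − 156.2 y = -5717.29
Solving the 2×2 system: x ≈ -23.7, y ≈ 53.9 km.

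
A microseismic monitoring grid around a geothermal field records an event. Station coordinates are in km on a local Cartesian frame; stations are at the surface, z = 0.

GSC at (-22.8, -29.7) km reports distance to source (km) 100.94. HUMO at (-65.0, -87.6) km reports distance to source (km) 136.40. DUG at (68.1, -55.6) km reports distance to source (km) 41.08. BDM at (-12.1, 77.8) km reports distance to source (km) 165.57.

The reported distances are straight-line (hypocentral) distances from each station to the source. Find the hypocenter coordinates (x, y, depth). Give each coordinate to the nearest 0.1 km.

Each station gives a sphere (x−x_i)² + (y−y_i)² + z² = d_i² (stations at z=0).
Subtracting the GSC sphere from HUMO and DUG: z² cancels, leaving linear equations in x and y:
-84.4 x − 115.8 y = 2080.75
181.8 x − 51.8 y = 14828.36
Solving: x ≈ 63.299, y ≈ -64.104 km (keep extra digits for the depth step; rounded: 63.3, -64.1).
Then from the GSC sphere: z² = 100.94² − (x + 22.8)² − (y + 29.7)² with x = 63.299, y = -64.104, so z ≈ 39.903 ≈ 39.9 km.

(63.3, -64.1, 39.9)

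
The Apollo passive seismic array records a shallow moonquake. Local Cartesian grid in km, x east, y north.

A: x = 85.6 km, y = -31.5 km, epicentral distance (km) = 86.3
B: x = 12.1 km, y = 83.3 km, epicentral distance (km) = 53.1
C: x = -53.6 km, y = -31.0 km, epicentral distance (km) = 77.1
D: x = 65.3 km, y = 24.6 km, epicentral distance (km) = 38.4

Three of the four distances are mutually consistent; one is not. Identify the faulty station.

Solve using three stations at a time. Using A, B, D (subtract circle equations pairwise → linear system) gives (x, y) ≈ (27.7, 32.5).
Distances from that point to each station vs reported:
  A: calculated 86.3 vs reported 86.3 → residual 0.0 km
  B: calculated 53.1 vs reported 53.1 → residual 0.0 km
  C: calculated 103.1 vs reported 77.1 → residual 26.0 km
  D: calculated 38.4 vs reported 38.4 → residual 0.0 km
A, B, D are mutually consistent (residuals ≈ 0); C is off by 26.0 km.

C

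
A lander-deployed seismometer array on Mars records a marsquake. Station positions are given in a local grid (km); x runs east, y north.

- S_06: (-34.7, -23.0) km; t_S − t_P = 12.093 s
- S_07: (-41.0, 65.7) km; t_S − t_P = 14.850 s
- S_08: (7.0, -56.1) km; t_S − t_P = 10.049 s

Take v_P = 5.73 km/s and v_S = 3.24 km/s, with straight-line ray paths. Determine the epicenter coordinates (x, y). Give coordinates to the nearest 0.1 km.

(51.2, 4.4)

Distance from S−P lag: d = Δt · v_P v_S / (v_P − v_S) = Δt · (5.73·3.24)/(5.73−3.24) ≈ 7.4559·Δt.
So d_S_06 = 90.16, d_S_07 = 110.72, d_S_08 = 74.92 km.
Circle about each station: (x + 34.7)² + (y + 23.0)² = 90.16²; (x + 41.0)² + (y − 65.7)² = 110.72²; (x − 7.0)² + (y + 56.1)² = 74.92².
Subtracting pairs of circle equations eliminates x²+y² and gives linear equations (the radical axes):
-12.6 x + 177.4 y = 134.31
83.4 x − 66.2 y = 3978.94
Solving the 2×2 system: x ≈ 51.2, y ≈ 4.4 km.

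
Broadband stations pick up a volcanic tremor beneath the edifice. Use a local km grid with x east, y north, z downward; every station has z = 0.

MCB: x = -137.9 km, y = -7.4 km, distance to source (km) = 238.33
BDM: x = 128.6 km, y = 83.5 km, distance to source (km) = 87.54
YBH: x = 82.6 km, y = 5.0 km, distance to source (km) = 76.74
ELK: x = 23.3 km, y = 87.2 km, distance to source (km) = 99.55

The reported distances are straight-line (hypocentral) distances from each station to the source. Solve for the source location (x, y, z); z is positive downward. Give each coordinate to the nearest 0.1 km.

Each station gives a sphere (x−x_i)² + (y−y_i)² + z² = d_i² (stations at z=0).
Subtracting the MCB sphere from BDM and YBH: z² cancels, leaving linear equations in x and y:
533.0 x + 181.8 y = 53576.98
441.0 x + 24.8 y = 38688.75
Solving: x ≈ 85.205, y ≈ 44.901 km (keep extra digits for the depth step; rounded: 85.2, 44.9).
Then from the MCB sphere: z² = 238.33² − (x + 137.9)² − (y + 7.4)² with x = 85.205, y = 44.901, so z ≈ 65.498 ≈ 65.5 km.
Check against ELK (with the unrounded solution): distance 99.56 ≈ 99.55 km. ✓

(85.2, 44.9, 65.5)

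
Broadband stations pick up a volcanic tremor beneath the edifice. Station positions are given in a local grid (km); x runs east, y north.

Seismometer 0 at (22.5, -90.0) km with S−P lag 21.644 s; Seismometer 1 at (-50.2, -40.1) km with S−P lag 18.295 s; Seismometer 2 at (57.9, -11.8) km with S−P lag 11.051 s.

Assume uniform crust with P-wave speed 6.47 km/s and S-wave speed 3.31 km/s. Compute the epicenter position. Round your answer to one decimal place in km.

x ≈ 27.4 km, y ≈ 56.6 km

Distance from S−P lag: d = Δt · v_P v_S / (v_P − v_S) = Δt · (6.47·3.31)/(6.47−3.31) ≈ 6.7771·Δt.
So d_Seismometer 0 = 146.68, d_Seismometer 1 = 123.99, d_Seismometer 2 = 74.89 km.
Circle about each station: (x − 22.5)² + (y + 90.0)² = 146.68²; (x + 50.2)² + (y + 40.1)² = 123.99²; (x − 57.9)² + (y + 11.8)² = 74.89².
Subtracting the Seismometer 0 equation from the Seismometer 1 and Seismometer 2 equations removes the quadratic terms:
-145.4 x + 99.8 y = 1663.30
70.8 x + 156.4 y = 10791.91
Solving the 2×2 system: x ≈ 27.4, y ≈ 56.6 km.
Check against Seismometer 0 (with the unrounded x, y): √((x − 22.5)²+(y + 90.0)²) = 146.68 ≈ 146.68 km. ✓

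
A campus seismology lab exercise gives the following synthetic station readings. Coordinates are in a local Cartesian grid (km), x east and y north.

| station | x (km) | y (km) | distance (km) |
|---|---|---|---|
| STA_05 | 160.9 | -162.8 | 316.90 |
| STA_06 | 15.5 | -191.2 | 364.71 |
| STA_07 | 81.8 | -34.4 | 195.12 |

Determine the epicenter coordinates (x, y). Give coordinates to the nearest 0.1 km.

Circle about each station: (x − 160.9)² + (y + 162.8)² = 316.90²; (x − 15.5)² + (y + 191.2)² = 364.71²; (x − 81.8)² + (y + 34.4)² = 195.12².
Subtracting the STA_05 equation from the STA_06 and STA_07 equations removes the quadratic terms:
-290.8 x − 56.8 y = -48182.73
-158.2 x + 256.8 y = 17835.75
Solving the 2×2 system: x ≈ 135.8, y ≈ 153.1 km.
Check against STA_05 (with the unrounded x, y): √((x − 160.9)²+(y + 162.8)²) = 316.90 ≈ 316.90 km. ✓

(135.8, 153.1)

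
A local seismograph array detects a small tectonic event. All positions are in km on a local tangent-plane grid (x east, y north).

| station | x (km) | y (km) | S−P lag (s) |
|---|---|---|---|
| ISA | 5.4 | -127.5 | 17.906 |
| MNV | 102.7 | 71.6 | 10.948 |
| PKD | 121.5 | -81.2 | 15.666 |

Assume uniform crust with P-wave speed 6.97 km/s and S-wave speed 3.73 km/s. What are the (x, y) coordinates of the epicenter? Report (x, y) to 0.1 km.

Distance from S−P lag: d = Δt · v_P v_S / (v_P − v_S) = Δt · (6.97·3.73)/(6.97−3.73) ≈ 8.0241·Δt.
So d_ISA = 143.68, d_MNV = 87.85, d_PKD = 125.71 km.
Circle about each station: (x − 5.4)² + (y + 127.5)² = 143.68²; (x − 102.7)² + (y − 71.6)² = 87.85²; (x − 121.5)² + (y + 81.2)² = 125.71².
Subtracting the ISA equation from the MNV and PKD equations removes the quadratic terms:
194.6 x + 398.2 y = 12314.76
232.2 x + 92.6 y = 9911.22
Solving the 2×2 system: x ≈ 37.7, y ≈ 12.5 km.

(37.7, 12.5)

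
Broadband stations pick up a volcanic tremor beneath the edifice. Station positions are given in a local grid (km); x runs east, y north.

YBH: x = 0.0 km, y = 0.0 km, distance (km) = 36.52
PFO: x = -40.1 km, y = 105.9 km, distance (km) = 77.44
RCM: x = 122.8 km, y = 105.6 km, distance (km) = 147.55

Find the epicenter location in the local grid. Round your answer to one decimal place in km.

Circle about each station: x² + y² = 36.52²; (x + 40.1)² + (y − 105.9)² = 77.44²; (x − 122.8)² + (y − 105.6)² = 147.55².
Subtracting the YBH equation from the PFO and RCM equations removes the quadratic terms:
-80.2 x + 211.8 y = 8159.58
245.6 x + 211.2 y = 5793.91
Solving the 2×2 system: x ≈ -7.2, y ≈ 35.8 km.
Check against YBH (with the unrounded x, y): √(x²+y²) = 36.52 ≈ 36.52 km. ✓

x ≈ -7.2 km, y ≈ 35.8 km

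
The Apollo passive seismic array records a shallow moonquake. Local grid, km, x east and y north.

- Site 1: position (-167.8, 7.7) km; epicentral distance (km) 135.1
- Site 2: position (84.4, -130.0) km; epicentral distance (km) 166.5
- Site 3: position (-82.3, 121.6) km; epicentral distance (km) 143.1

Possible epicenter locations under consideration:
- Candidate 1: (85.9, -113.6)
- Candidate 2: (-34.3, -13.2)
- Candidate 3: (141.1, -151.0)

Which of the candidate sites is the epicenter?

Candidate 2

For each candidate, compare |candidate − station| to the reported distance:
Candidate 1: residuals Site 1 146.1, Site 2 150.0, Site 3 146.1 → max 150.0 km
Candidate 2: residuals Site 1 0.0, Site 2 0.0, Site 3 0.0 → max 0.0 km
Candidate 3: residuals Site 1 212.2, Site 2 106.0, Site 3 209.3 → max 212.2 km
Only Candidate 2 has all residuals ≈ 0.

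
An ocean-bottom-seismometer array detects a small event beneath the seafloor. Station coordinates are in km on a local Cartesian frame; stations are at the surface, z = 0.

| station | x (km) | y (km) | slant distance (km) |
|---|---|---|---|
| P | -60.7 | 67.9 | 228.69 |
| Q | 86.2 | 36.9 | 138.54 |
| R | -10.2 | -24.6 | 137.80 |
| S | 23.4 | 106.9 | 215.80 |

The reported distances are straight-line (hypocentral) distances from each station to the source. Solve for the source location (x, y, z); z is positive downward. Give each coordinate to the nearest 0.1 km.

Each station gives a sphere (x−x_i)² + (y−y_i)² + z² = d_i² (stations at z=0).
Subtracting the P sphere from Q and R: z² cancels, leaving linear equations in x and y:
293.8 x − 62.0 y = 33602.93
101.0 x − 185.0 y = 25724.58
Solving: x ≈ 96.102, y ≈ -86.586 km (keep extra digits for the depth step; rounded: 96.1, -86.6).
Then from the P sphere: z² = 228.69² − (x + 60.7)² − (y − 67.9)² with x = 96.102, y = -86.586, so z ≈ 62.019 ≈ 62.0 km.
Check against S (with the unrounded solution): distance 215.80 ≈ 215.80 km. ✓

(96.1, -86.6, 62.0)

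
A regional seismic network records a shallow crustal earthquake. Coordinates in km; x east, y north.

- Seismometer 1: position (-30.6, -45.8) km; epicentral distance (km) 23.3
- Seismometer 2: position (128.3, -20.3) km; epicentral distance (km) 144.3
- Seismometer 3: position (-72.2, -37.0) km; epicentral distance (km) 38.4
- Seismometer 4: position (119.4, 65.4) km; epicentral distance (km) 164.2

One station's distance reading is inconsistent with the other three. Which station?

Seismometer 3

Solve using three stations at a time. Using Seismometer 1, Seismometer 2, Seismometer 4 (subtract circle equations pairwise → linear system) gives (x, y) ≈ (-15.8, -27.8).
Distances from that point to each station vs reported:
  Seismometer 1: calculated 23.3 vs reported 23.3 → residual 0.0 km
  Seismometer 2: calculated 144.3 vs reported 144.3 → residual 0.0 km
  Seismometer 3: calculated 57.1 vs reported 38.4 → residual 18.7 km
  Seismometer 4: calculated 164.2 vs reported 164.2 → residual 0.0 km
Seismometer 1, Seismometer 2, Seismometer 4 are mutually consistent (residuals ≈ 0); Seismometer 3 is off by 18.7 km.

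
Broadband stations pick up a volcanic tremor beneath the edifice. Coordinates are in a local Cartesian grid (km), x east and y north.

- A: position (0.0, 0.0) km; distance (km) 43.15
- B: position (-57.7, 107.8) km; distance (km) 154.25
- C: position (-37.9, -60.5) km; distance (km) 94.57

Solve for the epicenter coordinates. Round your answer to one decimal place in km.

Circle about each station: x² + y² = 43.15²; (x + 57.7)² + (y − 107.8)² = 154.25²; (x + 37.9)² + (y + 60.5)² = 94.57².
Subtracting the A equation from the B and C equations removes the quadratic terms:
-115.4 x + 215.6 y = -6981.01
-75.8 x − 121.0 y = -1984.90
Solving the 2×2 system: x ≈ 42.0, y ≈ -9.9 km.
Check against A (with the unrounded x, y): √(x²+y²) = 43.15 ≈ 43.15 km. ✓

(42.0, -9.9)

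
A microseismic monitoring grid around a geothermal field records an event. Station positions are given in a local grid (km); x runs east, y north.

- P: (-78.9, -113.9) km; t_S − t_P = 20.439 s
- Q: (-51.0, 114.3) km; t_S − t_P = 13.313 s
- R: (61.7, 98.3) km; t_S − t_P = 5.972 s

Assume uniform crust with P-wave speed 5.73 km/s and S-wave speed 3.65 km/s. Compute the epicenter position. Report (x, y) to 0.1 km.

Distance from S−P lag: d = Δt · v_P v_S / (v_P − v_S) = Δt · (5.73·3.65)/(5.73−3.65) ≈ 10.0550·Δt.
So d_P = 205.52, d_Q = 133.86, d_R = 60.05 km.
Circle about each station: (x + 78.9)² + (y + 113.9)² = 205.52²; (x + 51.0)² + (y − 114.3)² = 133.86²; (x − 61.7)² + (y − 98.3)² = 60.05².
Subtracting pairs of circle equations eliminates x²+y² and gives linear equations (the radical axes):
55.8 x + 456.4 y = 20787.04
281.2 x + 424.4 y = 32903.83
Solving the 2×2 system: x ≈ 59.2, y ≈ 38.3 km.
Check against P (with the unrounded x, y): √((x + 78.9)²+(y + 113.9)²) = 205.52 ≈ 205.52 km. ✓

(59.2, 38.3)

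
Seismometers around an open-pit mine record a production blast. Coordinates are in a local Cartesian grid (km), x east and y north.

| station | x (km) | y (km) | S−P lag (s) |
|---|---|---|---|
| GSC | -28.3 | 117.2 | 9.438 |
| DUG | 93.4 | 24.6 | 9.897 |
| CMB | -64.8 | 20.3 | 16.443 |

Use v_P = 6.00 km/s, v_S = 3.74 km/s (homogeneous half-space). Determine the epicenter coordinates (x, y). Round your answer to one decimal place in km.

Distance from S−P lag: d = Δt · v_P v_S / (v_P − v_S) = Δt · (6.00·3.74)/(6.00−3.74) ≈ 9.9292·Δt.
So d_GSC = 93.71, d_DUG = 98.27, d_CMB = 163.27 km.
Circle about each station: (x + 28.3)² + (y − 117.2)² = 93.71²; (x − 93.4)² + (y − 24.6)² = 98.27²; (x + 64.8)² + (y − 20.3)² = 163.27².
Subtracting pairs of circle equations eliminates x²+y² and gives linear equations (the radical axes):
243.4 x − 185.2 y = -6083.44
-73.0 x − 193.8 y = -27801.13
Solving the 2×2 system: x ≈ 65.4, y ≈ 118.8 km.

x ≈ 65.4 km, y ≈ 118.8 km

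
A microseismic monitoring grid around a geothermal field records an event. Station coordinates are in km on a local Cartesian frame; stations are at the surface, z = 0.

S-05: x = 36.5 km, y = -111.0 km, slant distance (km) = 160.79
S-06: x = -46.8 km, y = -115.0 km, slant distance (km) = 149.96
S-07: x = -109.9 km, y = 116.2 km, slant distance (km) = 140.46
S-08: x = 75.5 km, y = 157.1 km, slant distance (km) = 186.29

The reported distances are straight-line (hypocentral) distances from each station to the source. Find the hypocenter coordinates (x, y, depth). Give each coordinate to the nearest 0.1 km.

x ≈ -31.7 km, y ≈ 19.3 km, depth ≈ 65.0 km

Each station gives a sphere (x−x_i)² + (y−y_i)² + z² = d_i² (stations at z=0).
Subtracting the S-05 sphere from S-06 and S-07: z² cancels, leaving linear equations in x and y:
-166.6 x − 8.0 y = 5127.41
-292.8 x + 454.4 y = 18051.61
Solving: x ≈ -31.703, y ≈ 19.298 km (keep extra digits for the depth step; rounded: -31.7, 19.3).
Then from the S-05 sphere: z² = 160.79² − (x − 36.5)² − (y + 111.0)² with x = -31.703, y = 19.298, so z ≈ 64.994 ≈ 65.0 km.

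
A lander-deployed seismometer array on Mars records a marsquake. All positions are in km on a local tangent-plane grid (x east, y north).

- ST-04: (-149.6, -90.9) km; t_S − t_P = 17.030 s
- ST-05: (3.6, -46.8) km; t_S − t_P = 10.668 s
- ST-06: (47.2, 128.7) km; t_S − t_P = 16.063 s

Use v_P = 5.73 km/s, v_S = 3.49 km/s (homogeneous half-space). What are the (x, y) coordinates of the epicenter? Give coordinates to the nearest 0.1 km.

Distance from S−P lag: d = Δt · v_P v_S / (v_P − v_S) = Δt · (5.73·3.49)/(5.73−3.49) ≈ 8.9275·Δt.
So d_ST-04 = 152.04, d_ST-05 = 95.24, d_ST-06 = 143.40 km.
Circle about each station: (x + 149.6)² + (y + 90.9)² = 152.04²; (x − 3.6)² + (y + 46.8)² = 95.24²; (x − 47.2)² + (y − 128.7)² = 143.40².
Subtracting pairs of circle equations eliminates x²+y² and gives linear equations (the radical axes):
306.4 x + 88.2 y = -14394.27
393.6 x + 439.2 y = -9298.84
Solving the 2×2 system: x ≈ -55.1, y ≈ 28.2 km.
Check against ST-04 (with the unrounded x, y): √((x + 149.6)²+(y + 90.9)²) = 152.04 ≈ 152.04 km. ✓

(-55.1, 28.2)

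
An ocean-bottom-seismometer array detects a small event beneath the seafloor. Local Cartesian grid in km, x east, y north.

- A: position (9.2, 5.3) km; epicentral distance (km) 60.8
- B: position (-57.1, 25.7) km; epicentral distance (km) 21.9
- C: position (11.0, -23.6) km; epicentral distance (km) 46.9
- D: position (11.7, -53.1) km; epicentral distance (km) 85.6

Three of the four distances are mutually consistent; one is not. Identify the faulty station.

Solve using three stations at a time. Using A, B, D (subtract circle equations pairwise → linear system) gives (x, y) ≈ (-51.6, 4.5).
Distances from that point to each station vs reported:
  A: calculated 60.8 vs reported 60.8 → residual 0.0 km
  B: calculated 21.9 vs reported 21.9 → residual 0.0 km
  C: calculated 68.6 vs reported 46.9 → residual 21.7 km
  D: calculated 85.6 vs reported 85.6 → residual 0.0 km
A, B, D are mutually consistent (residuals ≈ 0); C is off by 21.7 km.

C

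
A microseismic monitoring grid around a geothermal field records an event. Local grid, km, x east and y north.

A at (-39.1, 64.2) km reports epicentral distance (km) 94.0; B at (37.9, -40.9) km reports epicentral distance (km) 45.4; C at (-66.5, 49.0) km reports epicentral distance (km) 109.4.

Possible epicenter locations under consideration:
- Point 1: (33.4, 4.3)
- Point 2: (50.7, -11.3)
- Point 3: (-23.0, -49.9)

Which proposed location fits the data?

Point 1

For each candidate, compare |candidate − station| to the reported distance:
Point 1: residuals A 0.0, B 0.0, C 0.0 → max 0.0 km
Point 2: residuals A 23.3, B 13.2, C 22.4 → max 23.3 km
Point 3: residuals A 21.2, B 16.2, C 1.4 → max 21.2 km
Only Point 1 has all residuals ≈ 0.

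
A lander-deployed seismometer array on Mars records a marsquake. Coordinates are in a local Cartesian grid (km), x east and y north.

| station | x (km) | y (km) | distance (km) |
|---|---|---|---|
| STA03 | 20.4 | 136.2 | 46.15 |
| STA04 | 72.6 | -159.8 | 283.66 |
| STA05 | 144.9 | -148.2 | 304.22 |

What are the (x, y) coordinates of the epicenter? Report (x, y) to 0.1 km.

x ≈ -17.1 km, y ≈ 109.3 km

Circle about each station: (x − 20.4)² + (y − 136.2)² = 46.15²; (x − 72.6)² + (y + 159.8)² = 283.66²; (x − 144.9)² + (y + 148.2)² = 304.22².
Subtracting pairs of circle equations eliminates x²+y² and gives linear equations (the radical axes):
104.4 x − 592.0 y = -66492.97
249.0 x − 568.8 y = -66427.34
Solving the 2×2 system: x ≈ -17.1, y ≈ 109.3 km.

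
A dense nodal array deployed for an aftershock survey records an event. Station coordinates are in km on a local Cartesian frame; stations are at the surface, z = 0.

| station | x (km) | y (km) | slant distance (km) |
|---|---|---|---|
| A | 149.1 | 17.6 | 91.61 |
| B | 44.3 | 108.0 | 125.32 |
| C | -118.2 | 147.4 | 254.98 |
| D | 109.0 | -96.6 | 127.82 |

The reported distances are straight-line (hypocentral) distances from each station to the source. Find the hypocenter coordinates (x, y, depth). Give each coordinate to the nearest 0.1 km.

Each station gives a sphere (x−x_i)² + (y−y_i)² + z² = d_i² (stations at z=0).
Subtracting the A sphere from B and C: z² cancels, leaving linear equations in x and y:
-209.6 x + 180.8 y = -16226.79
-534.6 x + 259.6 y = -43464.98
Solving: x ≈ 86.309, y ≈ 10.307 km (keep extra digits for the depth step; rounded: 86.3, 10.3).
Then from the A sphere: z² = 91.61² − (x − 149.1)² − (y − 17.6)² with x = 86.309, y = 10.307, so z ≈ 66.306 ≈ 66.3 km.

x ≈ 86.3 km, y ≈ 10.3 km, depth ≈ 66.3 km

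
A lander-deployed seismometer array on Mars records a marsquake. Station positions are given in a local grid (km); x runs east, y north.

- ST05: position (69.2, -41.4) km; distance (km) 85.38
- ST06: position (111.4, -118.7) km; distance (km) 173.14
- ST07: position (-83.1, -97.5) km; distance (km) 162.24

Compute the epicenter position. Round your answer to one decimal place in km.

Circle about each station: (x − 69.2)² + (y + 41.4)² = 85.38²; (x − 111.4)² + (y + 118.7)² = 173.14²; (x + 83.1)² + (y + 97.5)² = 162.24².
Subtracting pairs of circle equations eliminates x²+y² and gives linear equations (the radical axes):
84.4 x − 154.6 y = -2690.67
-304.6 x − 112.2 y = -9122.81
Solving the 2×2 system: x ≈ 19.6, y ≈ 28.1 km.

x ≈ 19.6 km, y ≈ 28.1 km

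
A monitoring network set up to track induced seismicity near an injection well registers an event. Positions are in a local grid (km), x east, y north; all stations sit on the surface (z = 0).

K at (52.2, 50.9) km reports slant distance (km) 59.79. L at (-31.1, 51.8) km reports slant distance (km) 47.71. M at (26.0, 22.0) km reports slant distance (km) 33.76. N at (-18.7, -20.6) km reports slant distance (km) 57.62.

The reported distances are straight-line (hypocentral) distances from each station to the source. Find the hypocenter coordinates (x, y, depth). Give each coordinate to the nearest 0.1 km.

(2.5, 27.5, 23.6)

Each station gives a sphere (x−x_i)² + (y−y_i)² + z² = d_i² (stations at z=0).
Subtracting the K sphere from L and M: z² cancels, leaving linear equations in x and y:
-166.6 x + 1.8 y = -366.60
-52.4 x − 57.8 y = -1720.54
Solving: x ≈ 2.498, y ≈ 27.503 km (keep extra digits for the depth step; rounded: 2.5, 27.5).
Then from the K sphere: z² = 59.79² − (x − 52.2)² − (y − 50.9)² with x = 2.498, y = 27.503, so z ≈ 23.604 ≈ 23.6 km.
Check against N (with the unrounded solution): distance 57.62 ≈ 57.62 km. ✓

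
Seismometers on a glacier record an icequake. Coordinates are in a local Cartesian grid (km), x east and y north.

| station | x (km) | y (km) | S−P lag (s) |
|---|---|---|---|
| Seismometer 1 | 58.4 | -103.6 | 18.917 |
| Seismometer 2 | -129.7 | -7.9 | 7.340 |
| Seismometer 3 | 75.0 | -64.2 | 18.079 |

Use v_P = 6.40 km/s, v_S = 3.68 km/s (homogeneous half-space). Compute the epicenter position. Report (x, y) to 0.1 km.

x ≈ -66.9 km, y ≈ 1.9 km

Distance from S−P lag: d = Δt · v_P v_S / (v_P − v_S) = Δt · (6.40·3.68)/(6.40−3.68) ≈ 8.6588·Δt.
So d_Seismometer 1 = 163.80, d_Seismometer 2 = 63.56, d_Seismometer 3 = 156.54 km.
Circle about each station: (x − 58.4)² + (y + 103.6)² = 163.80²; (x + 129.7)² + (y + 7.9)² = 63.56²; (x − 75.0)² + (y + 64.2)² = 156.54².
Subtracting pairs of circle equations eliminates x²+y² and gives linear equations (the radical axes):
-376.2 x + 191.4 y = 25531.55
33.2 x + 78.8 y = -2071.21
Solving the 2×2 system: x ≈ -66.9, y ≈ 1.9 km.
Check against Seismometer 1 (with the unrounded x, y): √((x − 58.4)²+(y + 103.6)²) = 163.80 ≈ 163.80 km. ✓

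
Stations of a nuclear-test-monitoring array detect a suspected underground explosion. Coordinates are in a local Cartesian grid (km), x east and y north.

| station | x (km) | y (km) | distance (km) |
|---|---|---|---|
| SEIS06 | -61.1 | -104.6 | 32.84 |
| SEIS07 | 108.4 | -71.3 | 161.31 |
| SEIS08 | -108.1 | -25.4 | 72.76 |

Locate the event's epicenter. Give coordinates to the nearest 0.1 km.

(-52.9, -72.8)

Circle about each station: (x + 61.1)² + (y + 104.6)² = 32.84²; (x − 108.4)² + (y + 71.3)² = 161.31²; (x + 108.1)² + (y + 25.4)² = 72.76².
Subtracting pairs of circle equations eliminates x²+y² and gives linear equations (the radical axes):
339.0 x + 66.6 y = -22782.57
-94.0 x + 158.4 y = -6559.15
Solving the 2×2 system: x ≈ -52.9, y ≈ -72.8 km.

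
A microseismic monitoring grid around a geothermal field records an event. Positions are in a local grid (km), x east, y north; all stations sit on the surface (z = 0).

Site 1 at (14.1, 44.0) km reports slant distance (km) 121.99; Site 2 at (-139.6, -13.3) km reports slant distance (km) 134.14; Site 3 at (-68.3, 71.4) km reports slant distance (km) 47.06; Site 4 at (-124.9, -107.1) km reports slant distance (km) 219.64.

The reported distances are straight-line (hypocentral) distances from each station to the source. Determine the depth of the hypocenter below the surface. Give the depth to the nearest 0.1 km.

Each station gives a sphere (x−x_i)² + (y−y_i)² + z² = d_i² (stations at z=0).
Subtracting the Site 1 sphere from Site 2 and Site 3: z² cancels, leaving linear equations in x and y:
-307.4 x − 114.6 y = 14418.26
-164.8 x + 54.8 y = 20294.96
Solving: x ≈ -87.204, y ≈ 108.099 km (keep extra digits for the depth step; rounded: -87.2, 108.1).
Then from the Site 1 sphere: z² = 121.99² − (x − 14.1)² − (y − 44.0)² with x = -87.204, y = 108.099, so z ≈ 22.592 ≈ 22.6 km.

22.6 km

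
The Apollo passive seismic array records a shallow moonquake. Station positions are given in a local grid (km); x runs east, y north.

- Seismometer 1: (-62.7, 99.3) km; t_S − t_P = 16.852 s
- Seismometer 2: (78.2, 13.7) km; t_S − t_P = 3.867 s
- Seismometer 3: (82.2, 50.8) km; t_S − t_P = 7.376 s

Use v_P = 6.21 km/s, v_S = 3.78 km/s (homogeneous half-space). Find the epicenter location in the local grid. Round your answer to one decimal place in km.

x ≈ 53.7 km, y ≈ -14.5 km

Distance from S−P lag: d = Δt · v_P v_S / (v_P − v_S) = Δt · (6.21·3.78)/(6.21−3.78) ≈ 9.6600·Δt.
So d_Seismometer 1 = 162.79, d_Seismometer 2 = 37.36, d_Seismometer 3 = 71.25 km.
Circle about each station: (x + 62.7)² + (y − 99.3)² = 162.79²; (x − 78.2)² + (y − 13.7)² = 37.36²; (x − 82.2)² + (y − 50.8)² = 71.25².
Subtracting pairs of circle equations eliminates x²+y² and gives linear equations (the radical axes):
281.8 x − 171.2 y = 17615.96
289.8 x − 97.0 y = 16969.72
Solving the 2×2 system: x ≈ 53.7, y ≈ -14.5 km.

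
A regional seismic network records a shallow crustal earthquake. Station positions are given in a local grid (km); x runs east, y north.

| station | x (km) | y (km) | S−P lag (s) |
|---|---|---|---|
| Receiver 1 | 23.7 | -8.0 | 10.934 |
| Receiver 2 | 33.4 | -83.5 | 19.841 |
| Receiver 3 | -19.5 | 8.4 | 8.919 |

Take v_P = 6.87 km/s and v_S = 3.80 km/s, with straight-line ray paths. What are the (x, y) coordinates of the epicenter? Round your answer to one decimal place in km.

Distance from S−P lag: d = Δt · v_P v_S / (v_P − v_S) = Δt · (6.87·3.80)/(6.87−3.80) ≈ 8.5036·Δt.
So d_Receiver 1 = 92.98, d_Receiver 2 = 168.72, d_Receiver 3 = 75.84 km.
Circle about each station: (x − 23.7)² + (y + 8.0)² = 92.98²; (x − 33.4)² + (y + 83.5)² = 168.72²; (x + 19.5)² + (y − 8.4)² = 75.84².
Subtracting the Receiver 1 equation from the Receiver 2 and Receiver 3 equations removes the quadratic terms:
19.4 x − 151.0 y = -12359.04
-86.4 x + 32.8 y = 2718.69
Solving the 2×2 system: x ≈ -0.4, y ≈ 81.8 km.

-0.4 km east, 81.8 km north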